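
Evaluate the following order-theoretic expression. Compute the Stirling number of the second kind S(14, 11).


S(n,k) = k*S(n-1,k) + S(n-1,k-1).
S(13,11) = 2431, S(13,10) = 39325
S(14,11) = 11*2431 + 39325 = 26741 + 39325
S(14,11) = 66066


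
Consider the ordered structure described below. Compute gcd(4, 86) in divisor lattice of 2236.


In a divisor lattice, meet = gcd (greatest common divisor).
By Euclidean algorithm or factoring: gcd(4,86) = 2


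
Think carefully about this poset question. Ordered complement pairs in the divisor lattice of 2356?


Complement pair (a,b): a meet b = bottom, a join b = top.
Here: gcd(a,b)=1 and lcm(a,b)=2356, i.e. a*b=2356 with a,b coprime.
Pairs found: (1,2356), (4,589), (19,124), (31,76), ... (4 more)
Total ordered pairs: 8


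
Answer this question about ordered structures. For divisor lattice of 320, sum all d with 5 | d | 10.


Interval [5,10] in divisors of 320: [5, 10]
Sum = 15


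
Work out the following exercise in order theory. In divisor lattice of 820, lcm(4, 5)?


Join=lcm.
gcd(4,5)=1
lcm=20


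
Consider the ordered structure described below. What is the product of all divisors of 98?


Divisors of 98: [1, 2, 7, 14, 49, 98]
Product = n^(d(n)/2) = 98^(6/2)
Product = 941192


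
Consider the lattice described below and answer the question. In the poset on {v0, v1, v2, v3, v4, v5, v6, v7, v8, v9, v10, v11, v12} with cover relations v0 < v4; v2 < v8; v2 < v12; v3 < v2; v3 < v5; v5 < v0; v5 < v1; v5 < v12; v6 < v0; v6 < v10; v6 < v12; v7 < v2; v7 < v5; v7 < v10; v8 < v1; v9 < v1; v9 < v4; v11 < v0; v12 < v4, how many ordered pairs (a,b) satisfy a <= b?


The order relation is {(a,b) : a <= b}, reflexive so it includes (a,a).
Examples: (v0,v0), (v0,v4), (v1,v1), (v10,v10), (v11,v0), ...
Total ordered pairs: 47


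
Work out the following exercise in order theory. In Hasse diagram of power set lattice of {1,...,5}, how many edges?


A cover relation a -< b holds when a < b with no c strictly between.
Cover relations:
  {} -< {1}
  {} -< {2}
  {} -< {3}
  {} -< {4}
  {} -< {5}
  {1} -< {1,2}
  {1} -< {1,3}
  {1} -< {1,4}
  ...72 more
Total: 80


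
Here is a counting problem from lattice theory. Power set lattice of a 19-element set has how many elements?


Power set = 2^n.
2^19 = 524288


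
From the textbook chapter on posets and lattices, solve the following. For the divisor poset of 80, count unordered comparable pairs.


A comparable pair {a,b} has a < b or b < a in the order.
Count unordered pairs where one element is strictly below the other.
Examples: {1,2}, {1,4}, {1,5}, {1,8}, ...
Total comparable pairs: 35


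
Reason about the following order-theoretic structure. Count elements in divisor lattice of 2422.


Divisors of 2422: [1, 2, 7, 14, 173, 346, 1211, 2422]
Count: 8


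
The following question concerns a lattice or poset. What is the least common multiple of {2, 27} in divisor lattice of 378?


In a divisor lattice, join = lcm (least common multiple).
Compute lcm iteratively: start with first element, then lcm(current, next).
Elements: [2, 27]
lcm(2,27) = 54
Final lcm = 54


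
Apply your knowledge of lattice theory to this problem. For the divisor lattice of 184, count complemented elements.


An element a is complemented if some b has a meet b = bottom, a join b = top.
a is complemented iff gcd(a, n/a)=1, i.e. a is a unitary divisor of 184.
Complemented elements: 1, 8, 23, 184
Count: 4


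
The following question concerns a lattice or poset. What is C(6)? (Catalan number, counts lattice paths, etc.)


C(n) = C(2n, n) / (n+1).
C(12, 6) = 924
C(6) = 924 / 7 = 132


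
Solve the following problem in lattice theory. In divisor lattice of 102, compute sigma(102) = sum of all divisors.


sigma(n) = sum of divisors.
Divisors of 102: [1, 2, 3, 6, 17, 34, 51, 102]
Sum = 216


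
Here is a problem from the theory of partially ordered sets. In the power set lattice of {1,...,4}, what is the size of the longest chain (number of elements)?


A chain is a totally ordered subset; we count the number of elements in a maximum chain.
Compute, for each element x, the size of the longest chain ending at x:
  {}: 1
  {1}: 2
  {2}: 2
  {3}: 2
  {4}: 2
  {1,2}: 3
  ...
A maximum chain: {} < {1} < {1,2} < {1,2,3} < {1,2,3,4}
Number of elements in the longest chain: 5


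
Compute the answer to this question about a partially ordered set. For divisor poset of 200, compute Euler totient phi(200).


phi(n) = n * prod_{p|n} (1 - 1/p).
Prime divisors of 200: [2, 5]
phi(200) = 200 * (1 - 1/2) * (1 - 1/5)
phi(200) = 80


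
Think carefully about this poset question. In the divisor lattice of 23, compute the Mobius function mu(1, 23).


In a divisor lattice, mu(a,b) = mu(b/a) where mu is the classical Mobius function.
b/a = 23/1 = 23
Prime factorization of 23: primes [23]
23 is squarefree with 1 prime factor(s), so mu(23) = (-1)^1 = -1


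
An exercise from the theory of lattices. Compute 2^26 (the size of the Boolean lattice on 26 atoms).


Power set = 2^n.
2^26 = 67108864


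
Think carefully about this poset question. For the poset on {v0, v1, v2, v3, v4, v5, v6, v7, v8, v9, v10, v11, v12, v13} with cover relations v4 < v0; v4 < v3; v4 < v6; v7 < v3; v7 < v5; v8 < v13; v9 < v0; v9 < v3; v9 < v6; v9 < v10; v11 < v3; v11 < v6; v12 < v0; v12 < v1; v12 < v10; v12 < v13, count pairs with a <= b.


The order relation is {(a,b) : a <= b}, reflexive so it includes (a,a).
Examples: (v0,v0), (v1,v1), (v10,v10), (v11,v11), (v11,v3), ...
Total ordered pairs: 30


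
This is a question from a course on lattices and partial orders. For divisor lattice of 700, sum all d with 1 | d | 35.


Interval [1,35] in divisors of 700: [1, 5, 7, 35]
Sum = 48


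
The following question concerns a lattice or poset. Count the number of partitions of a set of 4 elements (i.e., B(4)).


B(n) = number of set partitions of an n-element set.
B(n) satisfies the recurrence: B(n+1) = sum_k C(n,k)*B(k).
B(4) = 15


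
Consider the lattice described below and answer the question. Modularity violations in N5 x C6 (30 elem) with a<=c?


Modular law: if a <= c then a v (b ^ c) = (a v b) ^ c.
Check all triples (a,b,c) with a <= c among 30 elements.
  e.g. a=(a,0), b=(c,0), c=(b,0): lhs=(a,0) != rhs=(b,0)
  e.g. a=(a,0), b=(c,1), c=(b,0): lhs=(a,0) != rhs=(b,0)
Total violating triples: 126


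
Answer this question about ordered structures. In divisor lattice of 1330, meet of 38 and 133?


In a divisor lattice, meet = gcd (greatest common divisor).
By Euclidean algorithm or factoring: gcd(38,133) = 19


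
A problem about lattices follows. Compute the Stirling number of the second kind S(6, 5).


S(n,k) = k*S(n-1,k) + S(n-1,k-1).
S(5,5) = 1, S(5,4) = 10
S(6,5) = 5*1 + 10 = 5 + 10
S(6,5) = 15


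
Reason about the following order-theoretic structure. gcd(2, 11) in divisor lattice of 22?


Meet=gcd.
gcd(2,11)=1


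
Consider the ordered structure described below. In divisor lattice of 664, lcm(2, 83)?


Join=lcm.
gcd(2,83)=1
lcm=166


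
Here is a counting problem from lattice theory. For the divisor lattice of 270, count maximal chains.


A maximal chain goes from the minimum element to a maximal element via cover relations.
Counting all min-to-max paths in the cover graph.
Total maximal chains: 20


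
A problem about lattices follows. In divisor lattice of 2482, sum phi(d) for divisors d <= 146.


Divisors of 2482 up to 146: [1, 2, 17, 34, 73, 146]
phi values: [1, 1, 16, 16, 72, 72]
Sum = 178


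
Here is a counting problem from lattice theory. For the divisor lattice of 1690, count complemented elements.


An element a is complemented if some b has a meet b = bottom, a join b = top.
a is complemented iff gcd(a, n/a)=1, i.e. a is a unitary divisor of 1690.
Complemented elements: 1, 2, 5, 10, 169, 338, ... (2 more)
Count: 8


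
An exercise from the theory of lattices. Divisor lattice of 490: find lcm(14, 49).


In a divisor lattice, join = lcm (least common multiple).
gcd(14,49) = 7
lcm(14,49) = 14*49/gcd = 686/7 = 98


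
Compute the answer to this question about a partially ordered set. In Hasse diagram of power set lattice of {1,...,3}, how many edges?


A cover relation a -< b holds when a < b with no c strictly between.
Cover relations:
  {} -< {1}
  {} -< {2}
  {} -< {3}
  {1} -< {1,2}
  {1} -< {1,3}
  {2} -< {1,2}
  {2} -< {2,3}
  {3} -< {1,3}
  ...4 more
Total: 12


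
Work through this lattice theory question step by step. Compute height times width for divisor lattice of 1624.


Height = length of longest chain minus 1; width = size of largest antichain.
A maximum chain: 1 | 29 | 203 | 406 | 812 | 1624  (height 5).
A maximum antichain: {4, 14, 58, 203}  (width 4).
Product = 5 * 4 = 20


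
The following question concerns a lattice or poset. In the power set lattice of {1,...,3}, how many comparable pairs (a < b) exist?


A comparable pair {a,b} has a < b or b < a in the order.
Count unordered pairs where one element is strictly below the other.
Examples: {{},{1}}, {{},{2}}, {{},{3}}, {{},{1,2}}, ...
Total comparable pairs: 19


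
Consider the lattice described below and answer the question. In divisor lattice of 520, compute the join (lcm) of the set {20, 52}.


In a divisor lattice, join = lcm (least common multiple).
Compute lcm iteratively: start with first element, then lcm(current, next).
Elements: [20, 52]
lcm(20,52) = 260
Final lcm = 260


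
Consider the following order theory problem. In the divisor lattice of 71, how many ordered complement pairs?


Complement pair (a,b): a meet b = bottom, a join b = top.
Here: gcd(a,b)=1 and lcm(a,b)=71, i.e. a*b=71 with a,b coprime.
Pairs found: (1,71), (71,1)
Total ordered pairs: 2


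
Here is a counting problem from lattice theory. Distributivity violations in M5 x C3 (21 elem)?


Distributive law: a ^ (b v c) = (a ^ b) v (a ^ c).
Check all 21^3 = 9261 ordered triples (a,b,c).
  e.g. a=(a1,0), b=(a2,0), c=(a3,0): lhs=(a1,0) != rhs=(0,0)
  e.g. a=(a1,0), b=(a2,0), c=(a3,1): lhs=(a1,0) != rhs=(0,0)
Total violating triples: 1620


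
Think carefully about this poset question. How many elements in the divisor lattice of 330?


Divisors of 330: [1, 2, 3, 5, 6, 10, 11, 15, 22, 30, 33, 55, 66, 110, 165, 330]
Count: 16


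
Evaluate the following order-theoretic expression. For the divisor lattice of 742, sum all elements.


sigma(n) = sum of divisors.
Divisors of 742: [1, 2, 7, 14, 53, 106, 371, 742]
Sum = 1296


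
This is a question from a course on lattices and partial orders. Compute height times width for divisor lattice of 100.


Height = length of longest chain minus 1; width = size of largest antichain.
A maximum chain: 1 | 5 | 25 | 50 | 100  (height 4).
A maximum antichain: {4, 10, 25}  (width 3).
Product = 4 * 3 = 12


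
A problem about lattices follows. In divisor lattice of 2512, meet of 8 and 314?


In a divisor lattice, meet = gcd (greatest common divisor).
By Euclidean algorithm or factoring: gcd(8,314) = 2


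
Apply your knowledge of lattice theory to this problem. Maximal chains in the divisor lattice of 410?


A maximal chain goes from the minimum element to a maximal element via cover relations.
Counting all min-to-max paths in the cover graph.
Total maximal chains: 6


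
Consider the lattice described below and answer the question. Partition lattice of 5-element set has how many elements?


B(n) = number of set partitions of an n-element set.
B(n) satisfies the recurrence: B(n+1) = sum_k C(n,k)*B(k).
B(5) = 52


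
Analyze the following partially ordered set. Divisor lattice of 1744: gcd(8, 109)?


Meet=gcd.
gcd(8,109)=1


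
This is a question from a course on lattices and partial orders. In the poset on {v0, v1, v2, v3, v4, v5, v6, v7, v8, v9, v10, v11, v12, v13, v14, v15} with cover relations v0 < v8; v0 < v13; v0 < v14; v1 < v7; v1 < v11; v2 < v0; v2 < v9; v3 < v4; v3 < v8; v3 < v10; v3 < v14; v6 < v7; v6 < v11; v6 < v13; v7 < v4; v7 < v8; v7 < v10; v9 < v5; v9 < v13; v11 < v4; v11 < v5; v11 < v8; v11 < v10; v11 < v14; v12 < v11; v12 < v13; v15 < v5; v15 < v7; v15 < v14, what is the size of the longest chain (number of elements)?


A chain is a totally ordered subset; we count the number of elements in a maximum chain.
Compute, for each element x, the size of the longest chain ending at x:
  v1: 1
  v2: 1
  v3: 1
  v6: 1
  v12: 1
  v15: 1
  ...
A maximum chain: v1 < v7 < v4
Number of elements in the longest chain: 3


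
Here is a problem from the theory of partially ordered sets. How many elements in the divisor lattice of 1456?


Divisors of 1456: [1, 2, 4, 7, 8, 13, 14, 16, 26, 28, 52, 56, 91, 104, 112, 182, 208, 364, 728, 1456]
Count: 20


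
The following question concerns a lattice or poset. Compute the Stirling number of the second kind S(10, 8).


S(n,k) = k*S(n-1,k) + S(n-1,k-1).
S(9,8) = 36, S(9,7) = 462
S(10,8) = 8*36 + 462 = 288 + 462
S(10,8) = 750


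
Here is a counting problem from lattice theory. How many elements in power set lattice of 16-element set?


Power set = 2^n.
2^16 = 65536


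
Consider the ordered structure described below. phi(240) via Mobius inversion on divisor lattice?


phi(n) = n * prod_{p|n} (1 - 1/p).
Prime divisors of 240: [2, 3, 5]
phi(240) = 240 * (1 - 1/2) * (1 - 1/3) * (1 - 1/5)
phi(240) = 64


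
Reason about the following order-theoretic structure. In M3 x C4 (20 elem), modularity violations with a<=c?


Modular law: if a <= c then a v (b ^ c) = (a v b) ^ c.
Check all triples (a,b,c) with a <= c among 20 elements.
This lattice is modular (diamonds M_m and their chain-products are modular).
Total violating triples: 0


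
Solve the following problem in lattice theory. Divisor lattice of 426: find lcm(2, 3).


In a divisor lattice, join = lcm (least common multiple).
gcd(2,3) = 1
lcm(2,3) = 2*3/gcd = 6/1 = 6


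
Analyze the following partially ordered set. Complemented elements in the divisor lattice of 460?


An element a is complemented if some b has a meet b = bottom, a join b = top.
a is complemented iff gcd(a, n/a)=1, i.e. a is a unitary divisor of 460.
Complemented elements: 1, 4, 5, 20, 23, 92, ... (2 more)
Count: 8


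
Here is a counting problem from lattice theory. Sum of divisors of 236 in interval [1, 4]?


Interval [1,4] in divisors of 236: [1, 2, 4]
Sum = 7


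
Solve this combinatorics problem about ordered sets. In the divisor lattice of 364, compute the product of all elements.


Divisors of 364: [1, 2, 4, 7, 13, 14, 26, 28, 52, 91, 182, 364]
Product = n^(d(n)/2) = 364^(12/2)
Product = 2325992456359936


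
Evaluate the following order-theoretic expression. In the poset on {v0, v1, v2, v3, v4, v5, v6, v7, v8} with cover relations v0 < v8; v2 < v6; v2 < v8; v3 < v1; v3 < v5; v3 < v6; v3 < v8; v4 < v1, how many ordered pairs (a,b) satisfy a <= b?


The order relation is {(a,b) : a <= b}, reflexive so it includes (a,a).
Examples: (v0,v0), (v0,v8), (v1,v1), (v2,v2), (v2,v6), ...
Total ordered pairs: 17


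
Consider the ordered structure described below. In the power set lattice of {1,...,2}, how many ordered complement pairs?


Complement pair (a,b): a meet b = bottom, a join b = top.
Here: A intersect B = {} and A union B = {1,...,2}.
Pairs found: ({},{1,2}), ({1},{2}), ({2},{1}), ({1,2},{})
Total ordered pairs: 4


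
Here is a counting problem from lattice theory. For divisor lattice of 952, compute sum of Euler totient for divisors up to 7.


Divisors of 952 up to 7: [1, 2, 4, 7]
phi values: [1, 1, 2, 6]
Sum = 10


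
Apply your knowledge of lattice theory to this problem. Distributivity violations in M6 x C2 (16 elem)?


Distributive law: a ^ (b v c) = (a ^ b) v (a ^ c).
Check all 16^3 = 4096 ordered triples (a,b,c).
  e.g. a=(a1,0), b=(a2,0), c=(a3,0): lhs=(a1,0) != rhs=(0,0)
  e.g. a=(a1,0), b=(a2,0), c=(a3,1): lhs=(a1,0) != rhs=(0,0)
Total violating triples: 960


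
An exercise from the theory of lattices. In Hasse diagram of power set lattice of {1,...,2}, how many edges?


A cover relation a -< b holds when a < b with no c strictly between.
Cover relations:
  {} -< {1}
  {} -< {2}
  {1} -< {1,2}
  {2} -< {1,2}
Total: 4


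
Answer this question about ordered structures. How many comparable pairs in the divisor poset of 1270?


A comparable pair {a,b} has a < b or b < a in the order.
Count unordered pairs where one element is strictly below the other.
Examples: {1,2}, {1,5}, {1,10}, {1,127}, ...
Total comparable pairs: 19


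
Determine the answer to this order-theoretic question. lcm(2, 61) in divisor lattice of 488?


Join=lcm.
gcd(2,61)=1
lcm=122


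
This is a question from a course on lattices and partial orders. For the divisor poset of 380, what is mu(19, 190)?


In a divisor lattice, mu(a,b) = mu(b/a) where mu is the classical Mobius function.
b/a = 190/19 = 10
Prime factorization of 10: primes [2, 5]
10 is squarefree with 2 prime factor(s), so mu(10) = (-1)^2 = 1


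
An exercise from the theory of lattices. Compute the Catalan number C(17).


C(n) = C(2n, n) / (n+1).
C(34, 17) = 2333606220
C(17) = 2333606220 / 18 = 129644790


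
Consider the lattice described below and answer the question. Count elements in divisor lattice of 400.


Divisors of 400: [1, 2, 4, 5, 8, 10, 16, 20, 25, 40, 50, 80, 100, 200, 400]
Count: 15


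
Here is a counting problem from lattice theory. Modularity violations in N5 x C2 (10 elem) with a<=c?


Modular law: if a <= c then a v (b ^ c) = (a v b) ^ c.
Check all triples (a,b,c) with a <= c among 10 elements.
  e.g. a=(a,0), b=(c,0), c=(b,0): lhs=(a,0) != rhs=(b,0)
  e.g. a=(a,0), b=(c,1), c=(b,0): lhs=(a,0) != rhs=(b,0)
Total violating triples: 6


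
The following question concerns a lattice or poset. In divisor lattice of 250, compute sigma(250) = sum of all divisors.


sigma(n) = sum of divisors.
Divisors of 250: [1, 2, 5, 10, 25, 50, 125, 250]
Sum = 468


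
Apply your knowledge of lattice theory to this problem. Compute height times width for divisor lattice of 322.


Height = length of longest chain minus 1; width = size of largest antichain.
A maximum chain: 1 | 23 | 161 | 322  (height 3).
A maximum antichain: {2, 7, 23}  (width 3).
Product = 3 * 3 = 9


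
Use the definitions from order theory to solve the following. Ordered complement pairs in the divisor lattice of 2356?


Complement pair (a,b): a meet b = bottom, a join b = top.
Here: gcd(a,b)=1 and lcm(a,b)=2356, i.e. a*b=2356 with a,b coprime.
Pairs found: (1,2356), (4,589), (19,124), (31,76), ... (4 more)
Total ordered pairs: 8


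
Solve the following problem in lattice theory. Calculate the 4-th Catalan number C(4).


C(n) = C(2n, n) / (n+1).
C(8, 4) = 70
C(4) = 70 / 5 = 14


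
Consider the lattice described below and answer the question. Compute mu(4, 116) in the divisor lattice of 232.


In a divisor lattice, mu(a,b) = mu(b/a) where mu is the classical Mobius function.
b/a = 116/4 = 29
Prime factorization of 29: primes [29]
29 is squarefree with 1 prime factor(s), so mu(29) = (-1)^1 = -1


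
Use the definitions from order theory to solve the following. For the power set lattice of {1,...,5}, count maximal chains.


A maximal chain goes from the minimum element to a maximal element via cover relations.
Counting all min-to-max paths in the cover graph.
Total maximal chains: 120


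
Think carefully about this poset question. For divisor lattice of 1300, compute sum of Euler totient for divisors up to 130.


Divisors of 1300 up to 130: [1, 2, 4, 5, 10, 13, 20, 25, 26, 50, 52, 65, 100, 130]
phi values: [1, 1, 2, 4, 4, 12, 8, 20, 12, 20, 24, 48, 40, 48]
Sum = 244


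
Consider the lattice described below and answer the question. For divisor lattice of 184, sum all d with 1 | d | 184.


Interval [1,184] in divisors of 184: [1, 2, 4, 8, 23, 46, 92, 184]
Sum = 360


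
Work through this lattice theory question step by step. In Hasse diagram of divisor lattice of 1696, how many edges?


A cover relation a -< b holds when a < b with no c strictly between.
Cover relations:
  1 -< 2
  1 -< 53
  2 -< 4
  2 -< 106
  4 -< 8
  4 -< 212
  8 -< 16
  8 -< 424
  ...8 more
Total: 16


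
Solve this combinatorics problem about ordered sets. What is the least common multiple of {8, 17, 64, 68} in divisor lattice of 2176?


In a divisor lattice, join = lcm (least common multiple).
Compute lcm iteratively: start with first element, then lcm(current, next).
Elements: [8, 17, 64, 68]
lcm(8,17) = 136
lcm(136,64) = 1088
lcm(1088,68) = 1088
Final lcm = 1088


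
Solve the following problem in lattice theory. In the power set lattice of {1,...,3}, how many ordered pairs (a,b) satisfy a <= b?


The order relation is {(a,b) : a <= b}, reflexive so it includes (a,a).
Examples: ({},{}), ({},{1,2}), ({},{1,2,3}), ({},{1,3}), ({},{1}), ...
Total ordered pairs: 27


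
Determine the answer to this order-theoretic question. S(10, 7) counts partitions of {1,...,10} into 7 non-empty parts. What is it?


S(n,k) = k*S(n-1,k) + S(n-1,k-1).
S(9,7) = 462, S(9,6) = 2646
S(10,7) = 7*462 + 2646 = 3234 + 2646
S(10,7) = 5880


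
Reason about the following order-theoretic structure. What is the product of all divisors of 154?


Divisors of 154: [1, 2, 7, 11, 14, 22, 77, 154]
Product = n^(d(n)/2) = 154^(8/2)
Product = 562448656


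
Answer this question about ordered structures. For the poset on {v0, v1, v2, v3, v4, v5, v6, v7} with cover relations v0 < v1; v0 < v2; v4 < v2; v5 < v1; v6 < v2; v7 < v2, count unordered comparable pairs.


A comparable pair {a,b} has a < b or b < a in the order.
Count unordered pairs where one element is strictly below the other.
Examples: {v0,v1}, {v0,v2}, {v1,v5}, {v2,v4}, ...
Total comparable pairs: 6


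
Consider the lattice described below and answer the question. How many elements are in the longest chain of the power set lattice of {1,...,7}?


A chain is a totally ordered subset; we count the number of elements in a maximum chain.
Compute, for each element x, the size of the longest chain ending at x:
  {}: 1
  {1}: 2
  {2}: 2
  {3}: 2
  {4}: 2
  {5}: 2
  ...
A maximum chain: {} < {1} < {1,2} < {1,2,3} < {1,2,3,4} < {1,2,3,4,5} < {1,2,3,4,5,6} < {1,2,3,4,5,6,7}
Number of elements in the longest chain: 8


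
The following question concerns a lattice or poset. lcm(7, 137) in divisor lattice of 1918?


Join=lcm.
gcd(7,137)=1
lcm=959


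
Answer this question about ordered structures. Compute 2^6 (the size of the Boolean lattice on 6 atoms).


Power set = 2^n.
2^6 = 64


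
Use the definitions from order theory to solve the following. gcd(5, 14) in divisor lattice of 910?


Meet=gcd.
gcd(5,14)=1


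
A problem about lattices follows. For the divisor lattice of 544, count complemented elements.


An element a is complemented if some b has a meet b = bottom, a join b = top.
a is complemented iff gcd(a, n/a)=1, i.e. a is a unitary divisor of 544.
Complemented elements: 1, 17, 32, 544
Count: 4


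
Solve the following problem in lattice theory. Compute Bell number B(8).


B(n) = number of set partitions of an n-element set.
B(n) satisfies the recurrence: B(n+1) = sum_k C(n,k)*B(k).
B(8) = 4140


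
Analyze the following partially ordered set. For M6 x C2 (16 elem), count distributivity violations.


Distributive law: a ^ (b v c) = (a ^ b) v (a ^ c).
Check all 16^3 = 4096 ordered triples (a,b,c).
  e.g. a=(a1,0), b=(a2,0), c=(a3,0): lhs=(a1,0) != rhs=(0,0)
  e.g. a=(a1,0), b=(a2,0), c=(a3,1): lhs=(a1,0) != rhs=(0,0)
Total violating triples: 960


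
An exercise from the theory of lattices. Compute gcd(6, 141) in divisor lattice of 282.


In a divisor lattice, meet = gcd (greatest common divisor).
By Euclidean algorithm or factoring: gcd(6,141) = 3


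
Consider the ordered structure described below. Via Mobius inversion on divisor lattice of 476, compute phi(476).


phi(n) = n * prod_{p|n} (1 - 1/p).
Prime divisors of 476: [2, 7, 17]
phi(476) = 476 * (1 - 1/2) * (1 - 1/7) * (1 - 1/17)
phi(476) = 192


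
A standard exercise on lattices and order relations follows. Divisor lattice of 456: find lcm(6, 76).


In a divisor lattice, join = lcm (least common multiple).
gcd(6,76) = 2
lcm(6,76) = 6*76/gcd = 456/2 = 228


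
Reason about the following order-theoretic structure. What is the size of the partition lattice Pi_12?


B(n) = number of set partitions of an n-element set.
B(n) satisfies the recurrence: B(n+1) = sum_k C(n,k)*B(k).
B(12) = 4213597


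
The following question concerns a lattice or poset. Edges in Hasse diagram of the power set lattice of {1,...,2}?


A cover relation a -< b holds when a < b with no c strictly between.
Cover relations:
  {} -< {1}
  {} -< {2}
  {1} -< {1,2}
  {2} -< {1,2}
Total: 4


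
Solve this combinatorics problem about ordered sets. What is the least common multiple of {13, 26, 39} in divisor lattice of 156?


In a divisor lattice, join = lcm (least common multiple).
Compute lcm iteratively: start with first element, then lcm(current, next).
Elements: [13, 26, 39]
lcm(13,26) = 26
lcm(26,39) = 78
Final lcm = 78


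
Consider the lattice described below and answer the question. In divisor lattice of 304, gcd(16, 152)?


Meet=gcd.
gcd(16,152)=8


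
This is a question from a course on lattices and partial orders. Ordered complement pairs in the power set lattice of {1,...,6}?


Complement pair (a,b): a meet b = bottom, a join b = top.
Here: A intersect B = {} and A union B = {1,...,6}.
Pairs found: ({},{1,2,3,4,5,6}), ({1},{2,3,4,5,6}), ({2},{1,3,4,5,6}), ({3},{1,2,4,5,6}), ... (60 more)
Total ordered pairs: 64


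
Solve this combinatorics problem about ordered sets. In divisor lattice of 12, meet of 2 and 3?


In a divisor lattice, meet = gcd (greatest common divisor).
By Euclidean algorithm or factoring: gcd(2,3) = 1


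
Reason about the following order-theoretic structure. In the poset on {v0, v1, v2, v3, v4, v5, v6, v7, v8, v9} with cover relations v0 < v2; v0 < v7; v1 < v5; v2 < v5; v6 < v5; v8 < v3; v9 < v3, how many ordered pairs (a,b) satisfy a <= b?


The order relation is {(a,b) : a <= b}, reflexive so it includes (a,a).
Examples: (v0,v0), (v0,v2), (v0,v5), (v0,v7), (v1,v1), ...
Total ordered pairs: 18


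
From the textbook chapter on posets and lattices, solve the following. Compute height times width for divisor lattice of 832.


Height = length of longest chain minus 1; width = size of largest antichain.
A maximum chain: 1 | 13 | 26 | 52 | 104 | 208 | 416 | 832  (height 7).
A maximum antichain: {2, 13}  (width 2).
Product = 7 * 2 = 14


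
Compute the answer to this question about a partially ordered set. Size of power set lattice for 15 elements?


Power set = 2^n.
2^15 = 32768


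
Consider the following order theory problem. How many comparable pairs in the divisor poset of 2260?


A comparable pair {a,b} has a < b or b < a in the order.
Count unordered pairs where one element is strictly below the other.
Examples: {1,2}, {1,4}, {1,5}, {1,10}, ...
Total comparable pairs: 42


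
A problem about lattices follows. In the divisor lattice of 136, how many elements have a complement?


An element a is complemented if some b has a meet b = bottom, a join b = top.
a is complemented iff gcd(a, n/a)=1, i.e. a is a unitary divisor of 136.
Complemented elements: 1, 8, 17, 136
Count: 4


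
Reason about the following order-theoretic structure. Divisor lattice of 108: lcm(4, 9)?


Join=lcm.
gcd(4,9)=1
lcm=36


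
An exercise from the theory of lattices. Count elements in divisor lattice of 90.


Divisors of 90: [1, 2, 3, 5, 6, 9, 10, 15, 18, 30, 45, 90]
Count: 12


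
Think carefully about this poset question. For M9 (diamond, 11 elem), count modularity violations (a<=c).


Modular law: if a <= c then a v (b ^ c) = (a v b) ^ c.
Check all triples (a,b,c) with a <= c among 11 elements.
This lattice is modular (diamonds M_m and their chain-products are modular).
Total violating triples: 0


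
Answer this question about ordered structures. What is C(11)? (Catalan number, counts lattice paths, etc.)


C(n) = C(2n, n) / (n+1).
C(22, 11) = 705432
C(11) = 705432 / 12 = 58786


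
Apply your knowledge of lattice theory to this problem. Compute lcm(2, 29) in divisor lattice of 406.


In a divisor lattice, join = lcm (least common multiple).
gcd(2,29) = 1
lcm(2,29) = 2*29/gcd = 58/1 = 58


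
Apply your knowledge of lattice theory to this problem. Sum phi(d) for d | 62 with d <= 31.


Divisors of 62 up to 31: [1, 2, 31]
phi values: [1, 1, 30]
Sum = 32


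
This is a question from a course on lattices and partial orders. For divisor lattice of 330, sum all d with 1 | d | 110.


Interval [1,110] in divisors of 330: [1, 2, 5, 10, 11, 22, 55, 110]
Sum = 216


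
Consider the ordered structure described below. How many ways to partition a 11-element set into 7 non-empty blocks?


S(n,k) = k*S(n-1,k) + S(n-1,k-1).
S(10,7) = 5880, S(10,6) = 22827
S(11,7) = 7*5880 + 22827 = 41160 + 22827
S(11,7) = 63987


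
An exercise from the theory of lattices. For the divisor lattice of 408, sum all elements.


sigma(n) = sum of divisors.
Divisors of 408: [1, 2, 3, 4, 6, 8, 12, 17, 24, 34, 51, 68, 102, 136, 204, 408]
Sum = 1080


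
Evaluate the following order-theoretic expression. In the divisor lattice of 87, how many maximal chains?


A maximal chain goes from the minimum element to a maximal element via cover relations.
Counting all min-to-max paths in the cover graph.
Total maximal chains: 2


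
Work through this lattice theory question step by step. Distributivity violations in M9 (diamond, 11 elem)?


Distributive law: a ^ (b v c) = (a ^ b) v (a ^ c).
Check all 11^3 = 1331 ordered triples (a,b,c).
  e.g. a=a1, b=a2, c=a3: lhs=a1 != rhs=0
  e.g. a=a1, b=a2, c=a4: lhs=a1 != rhs=0
Total violating triples: 504


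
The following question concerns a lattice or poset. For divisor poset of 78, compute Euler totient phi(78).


phi(n) = n * prod_{p|n} (1 - 1/p).
Prime divisors of 78: [2, 3, 13]
phi(78) = 78 * (1 - 1/2) * (1 - 1/3) * (1 - 1/13)
phi(78) = 24


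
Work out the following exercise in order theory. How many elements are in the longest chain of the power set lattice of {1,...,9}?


A chain is a totally ordered subset; we count the number of elements in a maximum chain.
Compute, for each element x, the size of the longest chain ending at x:
  {}: 1
  {1}: 2
  {2}: 2
  {3}: 2
  {4}: 2
  {5}: 2
  ...
A maximum chain: {} < {1} < {1,2} < {1,2,3} < {1,2,3,4} < {1,2,3,4,5} < {1,2,3,4,5,6} < {1,2,3,4,5,6,7} < {1,2,3,4,5,6,7,8} < {1,2,3,4,5,6,7,8,9}
Number of elements in the longest chain: 10


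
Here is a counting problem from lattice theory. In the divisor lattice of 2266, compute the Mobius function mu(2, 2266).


In a divisor lattice, mu(a,b) = mu(b/a) where mu is the classical Mobius function.
b/a = 2266/2 = 1133
Prime factorization of 1133: primes [11, 103]
1133 is squarefree with 2 prime factor(s), so mu(1133) = (-1)^2 = 1


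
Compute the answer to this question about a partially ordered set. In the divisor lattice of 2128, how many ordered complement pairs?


Complement pair (a,b): a meet b = bottom, a join b = top.
Here: gcd(a,b)=1 and lcm(a,b)=2128, i.e. a*b=2128 with a,b coprime.
Pairs found: (1,2128), (7,304), (16,133), (19,112), ... (4 more)
Total ordered pairs: 8


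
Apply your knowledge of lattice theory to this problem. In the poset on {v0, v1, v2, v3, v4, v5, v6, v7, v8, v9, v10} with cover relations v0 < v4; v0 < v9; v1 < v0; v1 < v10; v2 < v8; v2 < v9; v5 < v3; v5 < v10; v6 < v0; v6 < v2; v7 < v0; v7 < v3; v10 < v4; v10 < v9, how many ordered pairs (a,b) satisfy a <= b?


The order relation is {(a,b) : a <= b}, reflexive so it includes (a,a).
Examples: (v0,v0), (v0,v4), (v0,v9), (v1,v0), (v1,v1), ...
Total ordered pairs: 34


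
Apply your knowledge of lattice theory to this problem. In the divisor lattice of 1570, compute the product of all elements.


Divisors of 1570: [1, 2, 5, 10, 157, 314, 785, 1570]
Product = n^(d(n)/2) = 1570^(8/2)
Product = 6075732010000


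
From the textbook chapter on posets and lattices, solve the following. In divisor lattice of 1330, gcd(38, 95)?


Meet=gcd.
gcd(38,95)=19


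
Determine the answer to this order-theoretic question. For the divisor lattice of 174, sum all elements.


sigma(n) = sum of divisors.
Divisors of 174: [1, 2, 3, 6, 29, 58, 87, 174]
Sum = 360


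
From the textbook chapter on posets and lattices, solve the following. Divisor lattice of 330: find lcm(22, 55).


In a divisor lattice, join = lcm (least common multiple).
gcd(22,55) = 11
lcm(22,55) = 22*55/gcd = 1210/11 = 110


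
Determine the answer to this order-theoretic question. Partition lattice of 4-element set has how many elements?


B(n) = number of set partitions of an n-element set.
B(n) satisfies the recurrence: B(n+1) = sum_k C(n,k)*B(k).
B(4) = 15


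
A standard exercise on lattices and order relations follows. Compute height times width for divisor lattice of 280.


Height = length of longest chain minus 1; width = size of largest antichain.
A maximum chain: 1 | 7 | 35 | 70 | 140 | 280  (height 5).
A maximum antichain: {4, 10, 14, 35}  (width 4).
Product = 5 * 4 = 20


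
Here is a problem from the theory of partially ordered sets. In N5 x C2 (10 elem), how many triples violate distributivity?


Distributive law: a ^ (b v c) = (a ^ b) v (a ^ c).
Check all 10^3 = 1000 ordered triples (a,b,c).
  e.g. a=(b,0), b=(a,0), c=(c,0): lhs=(b,0) != rhs=(a,0)
  e.g. a=(b,0), b=(a,0), c=(c,1): lhs=(b,0) != rhs=(a,0)
Total violating triples: 16


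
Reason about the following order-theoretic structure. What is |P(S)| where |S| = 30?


Power set = 2^n.
2^30 = 1073741824


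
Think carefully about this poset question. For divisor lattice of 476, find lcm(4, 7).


In a divisor lattice, join = lcm (least common multiple).
Compute lcm iteratively: start with first element, then lcm(current, next).
Elements: [4, 7]
lcm(4,7) = 28
Final lcm = 28


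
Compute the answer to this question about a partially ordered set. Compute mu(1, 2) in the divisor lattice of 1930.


In a divisor lattice, mu(a,b) = mu(b/a) where mu is the classical Mobius function.
b/a = 2/1 = 2
Prime factorization of 2: primes [2]
2 is squarefree with 1 prime factor(s), so mu(2) = (-1)^1 = -1


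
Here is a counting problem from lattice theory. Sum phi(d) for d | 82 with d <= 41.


Divisors of 82 up to 41: [1, 2, 41]
phi values: [1, 1, 40]
Sum = 42


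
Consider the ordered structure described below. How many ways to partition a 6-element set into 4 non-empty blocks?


S(n,k) = k*S(n-1,k) + S(n-1,k-1).
S(5,4) = 10, S(5,3) = 25
S(6,4) = 4*10 + 25 = 40 + 25
S(6,4) = 65


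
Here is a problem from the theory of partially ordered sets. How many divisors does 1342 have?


Divisors of 1342: [1, 2, 11, 22, 61, 122, 671, 1342]
Count: 8


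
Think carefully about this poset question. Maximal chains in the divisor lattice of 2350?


A maximal chain goes from the minimum element to a maximal element via cover relations.
Counting all min-to-max paths in the cover graph.
Total maximal chains: 12


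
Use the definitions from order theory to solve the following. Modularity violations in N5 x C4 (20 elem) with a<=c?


Modular law: if a <= c then a v (b ^ c) = (a v b) ^ c.
Check all triples (a,b,c) with a <= c among 20 elements.
  e.g. a=(a,0), b=(c,0), c=(b,0): lhs=(a,0) != rhs=(b,0)
  e.g. a=(a,0), b=(c,1), c=(b,0): lhs=(a,0) != rhs=(b,0)
Total violating triples: 40


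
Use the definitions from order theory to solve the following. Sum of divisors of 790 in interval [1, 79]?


Interval [1,79] in divisors of 790: [1, 79]
Sum = 80


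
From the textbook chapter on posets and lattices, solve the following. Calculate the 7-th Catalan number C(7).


C(n) = C(2n, n) / (n+1).
C(14, 7) = 3432
C(7) = 3432 / 8 = 429


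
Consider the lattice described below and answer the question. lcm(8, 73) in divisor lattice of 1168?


Join=lcm.
gcd(8,73)=1
lcm=584


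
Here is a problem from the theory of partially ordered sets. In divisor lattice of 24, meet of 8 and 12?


In a divisor lattice, meet = gcd (greatest common divisor).
By Euclidean algorithm or factoring: gcd(8,12) = 4


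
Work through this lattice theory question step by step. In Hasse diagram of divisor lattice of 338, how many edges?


A cover relation a -< b holds when a < b with no c strictly between.
Cover relations:
  1 -< 2
  1 -< 13
  2 -< 26
  13 -< 26
  13 -< 169
  26 -< 338
  169 -< 338
Total: 7


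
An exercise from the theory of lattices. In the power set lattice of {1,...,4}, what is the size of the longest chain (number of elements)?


A chain is a totally ordered subset; we count the number of elements in a maximum chain.
Compute, for each element x, the size of the longest chain ending at x:
  {}: 1
  {1}: 2
  {2}: 2
  {3}: 2
  {4}: 2
  {1,2}: 3
  ...
A maximum chain: {} < {1} < {1,2} < {1,2,3} < {1,2,3,4}
Number of elements in the longest chain: 5


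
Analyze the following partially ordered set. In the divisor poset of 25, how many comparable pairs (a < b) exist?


A comparable pair {a,b} has a < b or b < a in the order.
Count unordered pairs where one element is strictly below the other.
Examples: {1,5}, {1,25}, {5,25}
Total comparable pairs: 3


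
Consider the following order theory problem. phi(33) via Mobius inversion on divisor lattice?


phi(n) = n * prod_{p|n} (1 - 1/p).
Prime divisors of 33: [3, 11]
phi(33) = 33 * (1 - 1/3) * (1 - 1/11)
phi(33) = 20


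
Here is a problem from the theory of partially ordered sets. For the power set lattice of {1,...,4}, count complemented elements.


An element a is complemented if some b has a meet b = bottom, a join b = top.
every subset A has complement S\A, so all elements are complemented.
Complemented elements: {}, {1}, {2}, {3}, {4}, {1,2}, ... (10 more)
Count: 16


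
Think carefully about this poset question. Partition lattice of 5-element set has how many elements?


B(n) = number of set partitions of an n-element set.
B(n) satisfies the recurrence: B(n+1) = sum_k C(n,k)*B(k).
B(5) = 52


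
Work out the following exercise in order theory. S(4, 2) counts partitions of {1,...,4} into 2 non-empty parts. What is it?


S(n,k) = k*S(n-1,k) + S(n-1,k-1).
S(3,2) = 3, S(3,1) = 1
S(4,2) = 2*3 + 1 = 6 + 1
S(4,2) = 7


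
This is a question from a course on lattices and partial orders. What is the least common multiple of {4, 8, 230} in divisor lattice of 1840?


In a divisor lattice, join = lcm (least common multiple).
Compute lcm iteratively: start with first element, then lcm(current, next).
Elements: [4, 8, 230]
lcm(4,8) = 8
lcm(8,230) = 920
Final lcm = 920


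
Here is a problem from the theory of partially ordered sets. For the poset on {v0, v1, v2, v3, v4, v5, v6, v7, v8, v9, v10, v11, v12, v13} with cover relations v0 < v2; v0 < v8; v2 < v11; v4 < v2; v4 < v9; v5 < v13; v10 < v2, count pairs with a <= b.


The order relation is {(a,b) : a <= b}, reflexive so it includes (a,a).
Examples: (v0,v0), (v0,v11), (v0,v2), (v0,v8), (v1,v1), ...
Total ordered pairs: 24


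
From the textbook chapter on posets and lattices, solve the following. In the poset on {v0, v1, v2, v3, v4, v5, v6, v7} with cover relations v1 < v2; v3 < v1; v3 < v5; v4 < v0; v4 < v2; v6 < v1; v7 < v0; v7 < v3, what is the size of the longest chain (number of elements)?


A chain is a totally ordered subset; we count the number of elements in a maximum chain.
Compute, for each element x, the size of the longest chain ending at x:
  v4: 1
  v6: 1
  v7: 1
  v3: 2
  v0: 2
  v5: 3
  ...
A maximum chain: v7 < v3 < v1 < v2
Number of elements in the longest chain: 4
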